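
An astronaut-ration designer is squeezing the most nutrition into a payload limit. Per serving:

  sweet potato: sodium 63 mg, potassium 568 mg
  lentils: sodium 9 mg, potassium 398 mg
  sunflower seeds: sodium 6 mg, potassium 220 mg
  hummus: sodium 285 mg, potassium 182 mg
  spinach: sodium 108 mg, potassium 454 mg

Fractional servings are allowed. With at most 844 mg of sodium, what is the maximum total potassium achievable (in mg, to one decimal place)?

Potassium per mg sodium: lentils 44.22, sunflower seeds 36.67, sweet potato 9.016, spinach 4.204, hummus 0.6386.
With no serving limits, spend the whole sodium allowance on lentils: 844 mg / 9 mg × 398 mg = 37323.6 mg.

37323.6 mg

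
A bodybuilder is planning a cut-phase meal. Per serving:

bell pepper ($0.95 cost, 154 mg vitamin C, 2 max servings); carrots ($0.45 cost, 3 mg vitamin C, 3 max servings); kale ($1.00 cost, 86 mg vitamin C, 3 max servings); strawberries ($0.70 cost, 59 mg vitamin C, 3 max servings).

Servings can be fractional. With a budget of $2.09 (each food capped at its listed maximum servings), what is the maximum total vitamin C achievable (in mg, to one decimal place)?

Vitamin C per dollar: bell pepper 162.1, kale 86, strawberries 84.29, carrots 6.667.
Take 2 servings of bell pepper: spends $1.90, +308.0 mg vitamin C (running total 308.0 mg).
Take 0.19 servings of kale: spends $0.19, +16.3 mg vitamin C (running total 324.3 mg).
Filling greedily by vitamin C-per-dollar is optimal for one linear limit, giving 324.3 mg.

324.3 mg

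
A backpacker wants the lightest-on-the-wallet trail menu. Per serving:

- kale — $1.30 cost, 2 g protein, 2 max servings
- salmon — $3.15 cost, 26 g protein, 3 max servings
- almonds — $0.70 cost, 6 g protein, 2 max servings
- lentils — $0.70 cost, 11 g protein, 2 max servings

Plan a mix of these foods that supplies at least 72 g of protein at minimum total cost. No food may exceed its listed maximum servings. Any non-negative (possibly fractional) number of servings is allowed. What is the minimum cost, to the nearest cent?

Cost per g of protein: lentils $0.0636, almonds $0.1167, salmon $0.1212, kale $0.6500.
Take 2 servings of lentils: +22.0 g protein for $1.40 (total $1.40, still need 50.0 g).
Take 2 servings of almonds: +12.0 g protein for $1.40 (total $2.80, still need 38.0 g).
Take 1.462 servings of salmon: +38.0 g protein for $4.60 (total $7.40, still need 0.0 g).
Greedy by cheapest-per-g is optimal for a single linear constraint, so the minimum cost is $7.40.

$7.40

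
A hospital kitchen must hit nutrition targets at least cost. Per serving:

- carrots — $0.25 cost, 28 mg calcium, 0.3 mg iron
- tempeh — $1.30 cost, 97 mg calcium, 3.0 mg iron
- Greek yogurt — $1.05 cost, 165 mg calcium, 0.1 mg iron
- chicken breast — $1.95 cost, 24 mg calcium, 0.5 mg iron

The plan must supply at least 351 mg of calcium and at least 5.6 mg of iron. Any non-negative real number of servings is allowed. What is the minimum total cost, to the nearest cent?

$3.48

For a min-cost LP with two ≥-constraints, a basic feasible solution has at most two positive variables.
carrots only: max(351/28, 5.6/0.3) = 18.67 servings → $4.67.
tempeh only: max(351/97, 5.6/3.0) = 3.619 servings → $4.70.
Greek yogurt only: max(351/165, 5.6/0.1) = 56 servings → $58.80.
chicken breast only: max(351/24, 5.6/0.5) = 14.62 servings → $28.52.
carrots + tempeh with both tight: 9.286 servings and 0.9381 servings → $3.54.
carrots + Greek yogurt: the both-tight solution has a negative serving — not a feasible corner.
carrots + chicken breast with both tight: 6.044 servings and 7.574 servings → $16.28.
tempeh + Greek yogurt with both tight: 1.832 servings and 1.05 servings → $3.48.
tempeh + chicken breast: the both-tight solution has a negative serving — not a feasible corner.
Greek yogurt + chicken breast with both tight: 0.5131 servings and 11.1 servings → $22.18.
The minimum over all feasible corners is $3.48.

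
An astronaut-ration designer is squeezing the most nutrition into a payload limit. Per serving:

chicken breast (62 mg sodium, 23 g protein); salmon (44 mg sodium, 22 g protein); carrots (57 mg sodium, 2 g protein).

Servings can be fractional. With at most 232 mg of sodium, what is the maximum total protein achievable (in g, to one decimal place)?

116.0 g

Protein per mg sodium: salmon 0.5, chicken breast 0.371, carrots 0.03509.
With no serving limits, spend the whole sodium allowance on salmon: 232 mg / 44 mg × 22 g = 116.0 g.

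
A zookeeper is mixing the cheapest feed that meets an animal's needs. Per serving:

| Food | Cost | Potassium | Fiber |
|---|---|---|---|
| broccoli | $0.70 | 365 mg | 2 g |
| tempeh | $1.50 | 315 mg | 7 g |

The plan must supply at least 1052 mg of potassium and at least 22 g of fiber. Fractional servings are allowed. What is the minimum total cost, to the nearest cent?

$4.78

At the optimum either one food covers both requirements or two foods hit both targets exactly; no other combination can be cheaper.
broccoli only: max(1052/365, 22/2) = 11 servings → $7.70.
tempeh only: max(1052/315, 22/7) = 3.34 servings → $5.01.
broccoli + tempeh with both tight: 0.2255 servings and 3.078 servings → $4.78.
So the least-cost plan costs $4.78.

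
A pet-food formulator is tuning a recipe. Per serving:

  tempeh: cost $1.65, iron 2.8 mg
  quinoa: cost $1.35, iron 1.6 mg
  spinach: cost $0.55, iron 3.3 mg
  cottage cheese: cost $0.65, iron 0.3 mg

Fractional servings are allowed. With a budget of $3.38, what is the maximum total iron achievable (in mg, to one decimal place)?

20.3 mg

Iron per dollar: spinach 6, tempeh 1.697, quinoa 1.185, cottage cheese 0.4615.
With no serving limits, spend the whole cost allowance on spinach: $3.38 / $0.55 × 3.3 mg = 20.3 mg.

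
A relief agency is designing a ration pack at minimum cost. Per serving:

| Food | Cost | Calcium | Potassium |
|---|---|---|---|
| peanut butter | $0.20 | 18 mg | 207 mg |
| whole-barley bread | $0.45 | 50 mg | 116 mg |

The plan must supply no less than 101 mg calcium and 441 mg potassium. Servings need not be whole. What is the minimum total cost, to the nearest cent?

$0.96

Check every corner: each single food scaled to meet both minima, and each pair solved so both constraints bind.
peanut butter only: max(101/18, 441/207) = 5.611 servings → $1.12.
whole-barley bread only: max(101/50, 441/116) = 3.802 servings → $1.71.
peanut butter + whole-barley bread with both tight: 1.251 servings and 1.57 servings → $0.96.
So the least-cost plan costs $0.96.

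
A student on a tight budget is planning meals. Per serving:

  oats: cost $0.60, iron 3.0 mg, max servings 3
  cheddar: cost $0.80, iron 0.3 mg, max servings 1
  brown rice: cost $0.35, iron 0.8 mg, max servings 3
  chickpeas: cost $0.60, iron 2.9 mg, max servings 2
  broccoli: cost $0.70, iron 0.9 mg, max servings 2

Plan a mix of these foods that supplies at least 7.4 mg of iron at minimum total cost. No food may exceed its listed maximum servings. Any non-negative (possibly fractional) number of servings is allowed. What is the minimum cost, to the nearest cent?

$1.48

Cost per mg of iron: oats $0.2000, chickpeas $0.2069, brown rice $0.4375, broccoli $0.7778, cheddar $2.6667.
Take 2.467 servings of oats: +7.4 mg iron for $1.48 (total $1.48, still need 0.0 mg).
Greedy by cheapest-per-mg is optimal for a single linear constraint, so the minimum cost is $1.48.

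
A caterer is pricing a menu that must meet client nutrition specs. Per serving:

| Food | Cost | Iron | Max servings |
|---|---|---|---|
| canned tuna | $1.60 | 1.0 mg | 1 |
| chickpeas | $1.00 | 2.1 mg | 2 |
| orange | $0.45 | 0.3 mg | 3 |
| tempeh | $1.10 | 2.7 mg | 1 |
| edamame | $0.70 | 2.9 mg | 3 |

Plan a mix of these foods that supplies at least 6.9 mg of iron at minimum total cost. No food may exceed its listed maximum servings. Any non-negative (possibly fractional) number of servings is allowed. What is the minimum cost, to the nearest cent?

$1.67

Cost per mg of iron: edamame $0.2414, tempeh $0.4074, chickpeas $0.4762, orange $1.5000, canned tuna $1.6000.
Take 2.379 servings of edamame: +6.9 mg iron for $1.67 (total $1.67, still need 0.0 mg).
Greedy by cheapest-per-mg is optimal for a single linear constraint, so the minimum cost is $1.67.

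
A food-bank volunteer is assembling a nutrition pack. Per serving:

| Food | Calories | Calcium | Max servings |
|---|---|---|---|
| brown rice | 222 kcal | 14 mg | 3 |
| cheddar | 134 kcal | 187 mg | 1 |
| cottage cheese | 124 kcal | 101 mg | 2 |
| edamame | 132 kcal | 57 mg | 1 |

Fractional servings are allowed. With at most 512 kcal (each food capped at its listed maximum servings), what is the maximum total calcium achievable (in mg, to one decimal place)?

445.1 mg

Calcium per kcal: cheddar 1.396, cottage cheese 0.8145, edamame 0.4318, brown rice 0.06306.
Take 1 serving of cheddar: uses 134 kcal, +187.0 mg calcium (running total 187.0 mg).
Take 2 servings of cottage cheese: uses 248 kcal, +202.0 mg calcium (running total 389.0 mg).
Take 0.9848 servings of edamame: uses 130 kcal, +56.1 mg calcium (running total 445.1 mg).
Filling greedily by calcium-per-kcal is optimal for one linear limit, giving 445.1 mg.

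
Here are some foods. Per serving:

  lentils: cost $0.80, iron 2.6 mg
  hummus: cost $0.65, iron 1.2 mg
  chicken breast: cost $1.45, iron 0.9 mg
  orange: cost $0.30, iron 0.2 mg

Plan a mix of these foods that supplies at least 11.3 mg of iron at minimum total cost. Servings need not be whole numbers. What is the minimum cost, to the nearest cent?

Cost per mg of iron: lentils $0.3077, hummus $0.5417, orange $1.5000, chicken breast $1.6111.
With no serving limits, use only lentils: 11.3 mg / 2.6 mg = 4.346 servings × $0.80 = $3.48.

$3.48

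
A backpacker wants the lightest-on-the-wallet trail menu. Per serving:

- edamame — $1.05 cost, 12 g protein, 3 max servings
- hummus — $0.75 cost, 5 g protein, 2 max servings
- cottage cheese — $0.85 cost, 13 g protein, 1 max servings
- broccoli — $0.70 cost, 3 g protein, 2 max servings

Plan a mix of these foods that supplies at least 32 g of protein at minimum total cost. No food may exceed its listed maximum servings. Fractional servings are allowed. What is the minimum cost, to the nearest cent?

$2.51

Cost per g of protein: cottage cheese $0.0654, edamame $0.0875, hummus $0.1500, broccoli $0.2333.
Take 1 serving of cottage cheese: +13.0 g protein for $0.85 (total $0.85, still need 19.0 g).
Take 1.583 servings of edamame: +19.0 g protein for $1.66 (total $2.51, still need 0.0 g).
Filling from the cheapest source first is optimal under one linear minimum: $2.51.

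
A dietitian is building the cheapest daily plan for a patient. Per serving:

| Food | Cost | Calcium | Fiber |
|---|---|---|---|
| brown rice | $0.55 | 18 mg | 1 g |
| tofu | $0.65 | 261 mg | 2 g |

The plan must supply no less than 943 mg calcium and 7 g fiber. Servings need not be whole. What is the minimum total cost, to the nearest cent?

At the optimum either one food covers both requirements or two foods hit both targets exactly; no other combination can be cheaper.
brown rice only: max(943/18, 7/1) = 52.39 servings → $28.81.
tofu only: max(943/261, 7/2) = 3.613 servings → $2.35.
brown rice + tofu: intersection lies outside the first quadrant.
The minimum over all feasible corners is $2.35.

$2.35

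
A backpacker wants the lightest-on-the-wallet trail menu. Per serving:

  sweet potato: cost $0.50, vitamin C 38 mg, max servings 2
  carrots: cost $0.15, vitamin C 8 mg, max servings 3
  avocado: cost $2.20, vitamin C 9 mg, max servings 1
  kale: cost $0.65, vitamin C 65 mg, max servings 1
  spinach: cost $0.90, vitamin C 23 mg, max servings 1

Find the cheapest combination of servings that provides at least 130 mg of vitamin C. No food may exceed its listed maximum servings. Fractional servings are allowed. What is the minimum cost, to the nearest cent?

Cost per mg of vitamin C: kale $0.0100, sweet potato $0.0132, carrots $0.0187, spinach $0.0391, avocado $0.2444.
Take 1 serving of kale: +65.0 mg vitamin C for $0.65 (total $0.65, still need 65.0 mg).
Take 1.711 servings of sweet potato: +65.0 mg vitamin C for $0.86 (total $1.51, still need 0.0 mg).
Filling from the cheapest source first is optimal under one linear minimum: $1.51.

$1.51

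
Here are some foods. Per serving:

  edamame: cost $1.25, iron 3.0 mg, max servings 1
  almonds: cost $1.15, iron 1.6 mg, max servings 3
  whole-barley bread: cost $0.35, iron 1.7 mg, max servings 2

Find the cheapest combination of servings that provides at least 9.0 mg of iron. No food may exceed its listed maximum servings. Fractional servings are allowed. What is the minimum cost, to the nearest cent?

$3.82

Cost per mg of iron: whole-barley bread $0.2059, edamame $0.4167, almonds $0.7188.
Take 2 servings of whole-barley bread: +3.4 mg iron for $0.70 (total $0.70, still need 5.6 mg).
Take 1 serving of edamame: +3.0 mg iron for $1.25 (total $1.95, still need 2.6 mg).
Take 1.625 servings of almonds: +2.6 mg iron for $1.87 (total $3.82, still need 0.0 mg).
Greedy by cheapest-per-mg is optimal for a single linear constraint, so the minimum cost is $3.82.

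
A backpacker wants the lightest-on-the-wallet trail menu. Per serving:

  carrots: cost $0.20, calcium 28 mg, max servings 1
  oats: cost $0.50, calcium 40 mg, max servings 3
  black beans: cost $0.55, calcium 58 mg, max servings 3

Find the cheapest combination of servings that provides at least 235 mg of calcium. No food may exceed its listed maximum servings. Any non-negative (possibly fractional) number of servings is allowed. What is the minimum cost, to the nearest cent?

$2.26

Cost per mg of calcium: carrots $0.0071, black beans $0.0095, oats $0.0125.
Take 1 serving of carrots: +28.0 mg calcium for $0.20 (total $0.20, still need 207.0 mg).
Take 3 servings of black beans: +174.0 mg calcium for $1.65 (total $1.85, still need 33.0 mg).
Take 0.825 servings of oats: +33.0 mg calcium for $0.41 (total $2.26, still need 0.0 mg).
Filling from the cheapest source first is optimal under one linear minimum: $2.26.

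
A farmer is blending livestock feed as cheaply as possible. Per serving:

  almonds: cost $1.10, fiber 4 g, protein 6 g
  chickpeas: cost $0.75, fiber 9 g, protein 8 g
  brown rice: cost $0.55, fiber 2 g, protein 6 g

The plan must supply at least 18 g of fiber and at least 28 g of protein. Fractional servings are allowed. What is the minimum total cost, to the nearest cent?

$2.59

For a min-cost LP with two ≥-constraints, a basic feasible solution has at most two positive variables.
almonds only: max(18/4, 28/6) = 4.667 servings → $5.13.
chickpeas only: max(18/9, 28/8) = 3.5 servings → $2.62.
brown rice only: max(18/2, 28/6) = 9 servings → $4.95.
almonds + chickpeas with both targets exact would need a negative amount; discard.
almonds + brown rice with both tight: 4.333 servings and 0.3333 servings → $4.95.
chickpeas + brown rice with both tight: 1.368 servings and 2.842 servings → $2.59.
Cheapest feasible corner: $2.59.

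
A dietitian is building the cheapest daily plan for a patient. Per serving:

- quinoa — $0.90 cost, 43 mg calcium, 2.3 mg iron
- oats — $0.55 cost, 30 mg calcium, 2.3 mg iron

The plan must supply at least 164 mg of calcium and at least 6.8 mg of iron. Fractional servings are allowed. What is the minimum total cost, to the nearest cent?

With two linear requirements the optimum uses one or two foods; enumerate the corners.
quinoa only: max(164/43, 6.8/2.3) = 3.814 servings → $3.43.
oats only: max(164/30, 6.8/2.3) = 5.467 servings → $3.01.
quinoa + oats: intersection lies outside the first quadrant.
Cheapest feasible corner: $3.01.

$3.01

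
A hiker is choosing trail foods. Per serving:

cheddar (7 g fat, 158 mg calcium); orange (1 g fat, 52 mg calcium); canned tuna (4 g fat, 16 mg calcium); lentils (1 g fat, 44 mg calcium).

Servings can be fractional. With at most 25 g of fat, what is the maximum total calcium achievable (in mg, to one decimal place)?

1300.0 mg

Calcium per g fat: orange 52, lentils 44, cheddar 22.57, canned tuna 4.
With no serving limits, spend the whole fat allowance on orange: 25 g / 1 g × 52 mg = 1300.0 mg.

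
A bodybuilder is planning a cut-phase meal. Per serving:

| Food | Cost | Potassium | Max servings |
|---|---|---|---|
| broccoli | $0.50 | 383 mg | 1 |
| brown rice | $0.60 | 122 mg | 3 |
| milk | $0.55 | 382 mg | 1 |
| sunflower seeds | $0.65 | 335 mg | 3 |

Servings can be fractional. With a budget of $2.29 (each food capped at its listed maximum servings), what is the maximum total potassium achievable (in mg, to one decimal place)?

Potassium per dollar: broccoli 766, milk 694.5, sunflower seeds 515.4, brown rice 203.3.
Take 1 serving of broccoli: spends $0.50, +383.0 mg potassium (running total 383.0 mg).
Take 1 serving of milk: spends $0.55, +382.0 mg potassium (running total 765.0 mg).
Take 1.908 servings of sunflower seeds: spends $1.24, +639.1 mg potassium (running total 1404.1 mg).
Greedy by best ratio exhausts the cost allowance optimally: 1404.1 mg.

1404.1 mg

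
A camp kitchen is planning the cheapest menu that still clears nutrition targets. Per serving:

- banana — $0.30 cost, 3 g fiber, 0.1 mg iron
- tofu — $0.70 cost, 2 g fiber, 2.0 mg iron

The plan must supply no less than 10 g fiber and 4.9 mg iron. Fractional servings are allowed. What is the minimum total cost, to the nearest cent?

$2.18

Two binding constraints pin down two serving amounts, so the optimal mix uses at most two foods. The candidates are each food alone (scaled to the tighter of fiber/iron) and each pair with both constraints tight.
banana only: max(10/3, 4.9/0.1) = 49 servings → $14.70.
tofu only: max(10/2, 4.9/2.0) = 5 servings → $3.50.
banana + tofu with both tight: 1.759 servings and 2.362 servings → $2.18.
Cheapest feasible corner: $2.18.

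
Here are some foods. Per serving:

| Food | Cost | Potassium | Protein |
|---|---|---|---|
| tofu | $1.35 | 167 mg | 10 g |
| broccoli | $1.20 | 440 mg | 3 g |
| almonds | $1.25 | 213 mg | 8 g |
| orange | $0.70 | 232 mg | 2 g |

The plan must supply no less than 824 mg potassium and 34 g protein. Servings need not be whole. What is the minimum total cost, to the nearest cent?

$5.11

tofu only: max(824/167, 34/10) = 4.934 servings → $6.66.
broccoli only: max(824/440, 34/3) = 11.33 servings → $13.60.
almonds only: max(824/213, 34/8) = 4.25 servings → $5.31.
orange only: max(824/232, 34/2) = 17 servings → $11.90.
tofu + broccoli with both tight: 3.203 servings and 0.6571 servings → $5.11.
tofu + almonds with both tight: 0.8186 servings and 3.227 servings → $5.14.
tofu + orange with both tight: 3.142 servings and 1.29 servings → $5.14.
broccoli + almonds with both targets exact would need a negative amount; discard.
broccoli + orange: intersection lies outside the first quadrant.
almonds + orange: the both-tight solution has a negative serving — not a feasible corner.
The minimum over all feasible corners is $5.11.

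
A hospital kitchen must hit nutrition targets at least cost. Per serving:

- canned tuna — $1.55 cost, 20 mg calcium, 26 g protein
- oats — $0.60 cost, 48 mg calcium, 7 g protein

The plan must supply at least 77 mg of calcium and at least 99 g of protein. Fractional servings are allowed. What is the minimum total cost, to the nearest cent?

Check every corner: each single food scaled to meet both minima, and each pair solved so both constraints bind.
canned tuna only: max(77/20, 99/26) = 3.85 servings → $5.97.
oats only: max(77/48, 99/7) = 14.14 servings → $8.49.
canned tuna + oats with both tight: 3.802 servings and 0.01986 servings → $5.91.
Cheapest feasible corner: $5.91.

$5.91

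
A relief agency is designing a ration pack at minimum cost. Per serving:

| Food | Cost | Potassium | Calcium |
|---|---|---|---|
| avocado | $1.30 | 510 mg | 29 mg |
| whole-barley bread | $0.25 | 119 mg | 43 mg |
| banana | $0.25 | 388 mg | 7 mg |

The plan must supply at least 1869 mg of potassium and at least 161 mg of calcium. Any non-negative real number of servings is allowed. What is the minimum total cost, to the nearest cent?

A basic optimal solution has at most two foods positive. Try each food alone and each pair with both targets met exactly.
avocado only: max(1869/510, 161/29) = 5.552 servings → $7.22.
whole-barley bread only: max(1869/119, 161/43) = 15.71 servings → $3.93.
banana only: max(1869/388, 161/7) = 23 servings → $5.75.
avocado + whole-barley bread with both tight: 3.312 servings and 1.51 servings → $4.68.
avocado + banana: the both-tight solution has a negative serving — not a feasible corner.
whole-barley bread + banana with both tight: 3.116 servings and 3.861 servings → $1.74.
So the least-cost plan costs $1.74.

$1.74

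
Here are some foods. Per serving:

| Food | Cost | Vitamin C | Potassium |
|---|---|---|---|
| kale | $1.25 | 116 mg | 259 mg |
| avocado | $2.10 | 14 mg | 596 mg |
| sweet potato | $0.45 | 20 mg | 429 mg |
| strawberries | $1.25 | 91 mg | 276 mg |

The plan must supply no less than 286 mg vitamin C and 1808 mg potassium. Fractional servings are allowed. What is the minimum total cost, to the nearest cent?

$3.80

kale only: max(286/116, 1808/259) = 6.981 servings → $8.73.
avocado only: max(286/14, 1808/596) = 20.43 servings → $42.90.
sweet potato only: max(286/20, 1808/429) = 14.3 servings → $6.43.
strawberries only: max(286/91, 1808/276) = 6.551 servings → $8.19.
kale + avocado with both tight: 2.216 servings and 2.071 servings → $7.12.
kale + sweet potato with both tight: 1.941 servings and 3.043 servings → $3.80.
kale + strawberries: intersection lies outside the first quadrant.
avocado + sweet potato: the both-tight solution has a negative serving — not a feasible corner.
avocado + strawberries with both tight: 1.699 servings and 2.881 servings → $7.17.
sweet potato + strawberries with both tight: 2.554 servings and 2.582 servings → $4.38.
Cheapest feasible corner: $3.80.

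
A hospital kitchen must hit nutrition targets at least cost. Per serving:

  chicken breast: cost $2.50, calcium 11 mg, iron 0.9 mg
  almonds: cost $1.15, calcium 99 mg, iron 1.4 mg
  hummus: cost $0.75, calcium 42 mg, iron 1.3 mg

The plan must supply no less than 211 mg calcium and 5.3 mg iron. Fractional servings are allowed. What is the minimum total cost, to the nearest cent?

Compare the cost at each extreme point of the feasible region.
chicken breast only: max(211/11, 5.3/0.9) = 19.18 servings → $47.95.
almonds only: max(211/99, 5.3/1.4) = 3.786 servings → $4.35.
hummus only: max(211/42, 5.3/1.3) = 5.024 servings → $3.77.
chicken breast + almonds with both tight: 3.111 servings and 1.786 servings → $9.83.
chicken breast + hummus: the both-tight solution has a negative serving — not a feasible corner.
almonds + hummus with both tight: 0.7396 servings and 3.28 servings → $3.31.
The minimum over all feasible corners is $3.31.

$3.31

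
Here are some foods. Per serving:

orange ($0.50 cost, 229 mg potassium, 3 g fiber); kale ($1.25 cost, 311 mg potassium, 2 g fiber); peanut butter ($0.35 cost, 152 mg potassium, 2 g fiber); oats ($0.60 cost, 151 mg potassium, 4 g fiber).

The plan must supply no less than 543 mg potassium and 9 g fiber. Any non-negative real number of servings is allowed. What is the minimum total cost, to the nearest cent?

Two binding constraints pin down two serving amounts, so the optimal mix uses at most two foods. The candidates are each food alone (scaled to the tighter of potassium/fiber) and each pair with both constraints tight.
orange only: max(543/229, 9/3) = 3 servings → $1.50.
kale only: max(543/311, 9/2) = 4.5 servings → $5.62.
peanut butter only: max(543/152, 9/2) = 4.5 servings → $1.57.
oats only: max(543/151, 9/4) = 3.596 servings → $2.16.
orange + kale: the both-tight solution has a negative serving — not a feasible corner.
orange + peanut butter with both targets exact would need a negative amount; discard.
orange + oats with both tight: 1.756 servings and 0.933 servings → $1.44.
kale + peanut butter: intersection lies outside the first quadrant.
kale + oats with both tight: 0.8631 servings and 1.818 servings → $2.17.
peanut butter + oats with both tight: 2.657 servings and 0.9216 servings → $1.48.
Cheapest feasible corner: $1.44.

$1.44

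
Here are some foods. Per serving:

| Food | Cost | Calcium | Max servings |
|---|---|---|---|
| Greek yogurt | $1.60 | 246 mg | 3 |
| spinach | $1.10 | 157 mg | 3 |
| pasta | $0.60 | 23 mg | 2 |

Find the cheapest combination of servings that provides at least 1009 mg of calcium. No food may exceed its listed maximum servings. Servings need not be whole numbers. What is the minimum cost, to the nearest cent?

$6.70

Cost per mg of calcium: Greek yogurt $0.0065, spinach $0.0070, pasta $0.0261.
Take 3 servings of Greek yogurt: +738.0 mg calcium for $4.80 (total $4.80, still need 271.0 mg).
Take 1.726 servings of spinach: +271.0 mg calcium for $1.90 (total $6.70, still need 0.0 mg).
Filling from the cheapest source first is optimal under one linear minimum: $6.70.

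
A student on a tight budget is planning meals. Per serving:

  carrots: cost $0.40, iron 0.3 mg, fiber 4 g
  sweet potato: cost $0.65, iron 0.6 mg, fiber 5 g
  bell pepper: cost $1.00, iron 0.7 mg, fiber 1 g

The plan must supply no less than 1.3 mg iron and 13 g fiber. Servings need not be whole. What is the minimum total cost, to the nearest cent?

$1.52

Check every corner: each single food scaled to meet both minima, and each pair solved so both constraints bind.
carrots only: max(1.3/0.3, 13/4) = 4.333 servings → $1.73.
sweet potato only: max(1.3/0.6, 13/5) = 2.6 servings → $1.69.
bell pepper only: max(1.3/0.7, 13/1) = 13 servings → $13.00.
carrots + sweet potato with both tight: 1.444 servings and 1.444 servings → $1.52.
carrots + bell pepper with both tight: 3.12 servings and 0.52 servings → $1.77.
sweet potato + bell pepper: the both-tight solution has a negative serving — not a feasible corner.
The minimum over all feasible corners is $1.52.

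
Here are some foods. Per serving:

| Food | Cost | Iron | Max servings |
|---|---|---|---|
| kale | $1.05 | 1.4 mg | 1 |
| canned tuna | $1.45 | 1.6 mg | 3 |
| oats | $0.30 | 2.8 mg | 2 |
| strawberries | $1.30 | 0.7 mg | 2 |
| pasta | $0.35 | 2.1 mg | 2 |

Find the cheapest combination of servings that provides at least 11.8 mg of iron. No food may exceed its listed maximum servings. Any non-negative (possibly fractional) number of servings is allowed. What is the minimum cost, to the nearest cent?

$2.89

Cost per mg of iron: oats $0.1071, pasta $0.1667, kale $0.7500, canned tuna $0.9062, strawberries $1.8571.
Take 2 servings of oats: +5.6 mg iron for $0.60 (total $0.60, still need 6.2 mg).
Take 2 servings of pasta: +4.2 mg iron for $0.70 (total $1.30, still need 2.0 mg).
Take 1 serving of kale: +1.4 mg iron for $1.05 (total $2.35, still need 0.6 mg).
Take 0.375 servings of canned tuna: +0.6 mg iron for $0.54 (total $2.89, still need 0.0 mg).
Filling from the cheapest source first is optimal under one linear minimum: $2.89.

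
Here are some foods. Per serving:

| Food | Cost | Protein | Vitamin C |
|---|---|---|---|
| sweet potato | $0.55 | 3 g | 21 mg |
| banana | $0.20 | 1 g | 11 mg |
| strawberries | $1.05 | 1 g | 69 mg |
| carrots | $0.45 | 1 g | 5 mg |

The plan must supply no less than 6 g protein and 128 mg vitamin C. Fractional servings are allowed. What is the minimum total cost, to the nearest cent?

$2.11

At the optimum either one food covers both requirements or two foods hit both targets exactly; no other combination can be cheaper.
sweet potato only: max(6/3, 128/21) = 6.095 servings → $3.35.
banana only: max(6/1, 128/11) = 11.64 servings → $2.33.
strawberries only: max(6/1, 128/69) = 6 servings → $6.30.
carrots only: max(6/1, 128/5) = 25.6 servings → $11.52.
sweet potato + banana: the both-tight solution has a negative serving — not a feasible corner.
sweet potato + strawberries with both tight: 1.538 servings and 1.387 servings → $2.30.
sweet potato + carrots with both targets exact would need a negative amount; discard.
banana + strawberries with both tight: 4.931 servings and 1.069 servings → $2.11.
banana + carrots with both targets exact would need a negative amount; discard.
strawberries + carrots with both tight: 1.531 servings and 4.469 servings → $3.62.
Cheapest feasible corner: $2.11.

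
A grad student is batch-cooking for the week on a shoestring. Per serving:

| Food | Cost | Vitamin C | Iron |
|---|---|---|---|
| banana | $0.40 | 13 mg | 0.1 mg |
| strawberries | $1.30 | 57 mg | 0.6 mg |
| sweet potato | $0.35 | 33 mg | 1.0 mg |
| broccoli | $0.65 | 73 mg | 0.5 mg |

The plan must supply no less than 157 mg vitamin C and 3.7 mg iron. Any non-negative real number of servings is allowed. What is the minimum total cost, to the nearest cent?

An LP optimum is at a vertex; with two nutrient constraints at most two foods are used. Check each candidate.
banana only: max(157/13, 3.7/0.1) = 37 servings → $14.80.
strawberries only: max(157/57, 3.7/0.6) = 6.167 servings → $8.02.
sweet potato only: max(157/33, 3.7/1.0) = 4.758 servings → $1.67.
broccoli only: max(157/73, 3.7/0.5) = 7.4 servings → $4.81.
banana + strawberries: intersection lies outside the first quadrant.
banana + sweet potato with both tight: 3.598 servings and 3.34 servings → $2.61.
banana + broccoli: the both-tight solution has a negative serving — not a feasible corner.
strawberries + sweet potato with both tight: 0.9382 servings and 3.137 servings → $2.32.
strawberries + broccoli with both targets exact would need a negative amount; discard.
sweet potato + broccoli with both tight: 3.391 servings and 0.6177 servings → $1.59.
So the least-cost plan costs $1.59.

$1.59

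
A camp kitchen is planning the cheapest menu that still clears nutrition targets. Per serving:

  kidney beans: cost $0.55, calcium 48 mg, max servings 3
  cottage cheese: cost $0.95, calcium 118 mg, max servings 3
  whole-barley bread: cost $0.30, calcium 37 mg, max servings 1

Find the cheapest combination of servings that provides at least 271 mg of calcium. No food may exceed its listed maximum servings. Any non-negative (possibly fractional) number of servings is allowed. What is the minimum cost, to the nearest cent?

$2.18

Cost per mg of calcium: cottage cheese $0.0081, whole-barley bread $0.0081, kidney beans $0.0115.
Take 2.297 servings of cottage cheese: +271.0 mg calcium for $2.18 (total $2.18, still need 0.0 mg).
Filling from the cheapest source first is optimal under one linear minimum: $2.18.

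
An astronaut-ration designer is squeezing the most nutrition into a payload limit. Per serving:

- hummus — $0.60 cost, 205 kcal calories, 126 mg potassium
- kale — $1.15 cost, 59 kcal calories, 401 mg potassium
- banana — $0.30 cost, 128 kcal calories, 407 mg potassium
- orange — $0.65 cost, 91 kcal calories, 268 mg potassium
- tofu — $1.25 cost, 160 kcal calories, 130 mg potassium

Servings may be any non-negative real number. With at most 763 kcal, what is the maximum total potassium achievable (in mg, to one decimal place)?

5185.8 mg

Potassium per kcal: kale 6.797, banana 3.18, orange 2.945, tofu 0.8125, hummus 0.6146.
With no serving limits, spend the whole calories allowance on kale: 763 kcal / 59 kcal × 401 mg = 5185.8 mg.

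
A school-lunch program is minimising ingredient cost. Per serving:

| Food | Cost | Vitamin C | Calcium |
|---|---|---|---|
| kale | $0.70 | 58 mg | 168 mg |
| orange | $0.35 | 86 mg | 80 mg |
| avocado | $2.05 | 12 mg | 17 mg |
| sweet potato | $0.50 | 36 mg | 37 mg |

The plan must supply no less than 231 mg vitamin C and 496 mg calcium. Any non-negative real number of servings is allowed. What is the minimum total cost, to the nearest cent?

$2.08

Compare the cost at each extreme point of the feasible region.
kale only: max(231/58, 496/168) = 3.983 servings → $2.79.
orange only: max(231/86, 496/80) = 6.2 servings → $2.17.
avocado only: max(231/12, 496/17) = 29.18 servings → $59.81.
sweet potato only: max(231/36, 496/37) = 13.41 servings → $6.70.
kale + orange with both tight: 2.465 servings and 1.024 servings → $2.08.
kale + avocado with both tight: 1.966 servings and 9.748 servings → $21.36.
kale + sweet potato with both tight: 2.386 servings and 2.573 servings → $2.96.
orange + avocado: intersection lies outside the first quadrant.
orange + sweet potato: intersection lies outside the first quadrant.
avocado + sweet potato with both targets exact would need a negative amount; discard.
So the least-cost plan costs $2.08.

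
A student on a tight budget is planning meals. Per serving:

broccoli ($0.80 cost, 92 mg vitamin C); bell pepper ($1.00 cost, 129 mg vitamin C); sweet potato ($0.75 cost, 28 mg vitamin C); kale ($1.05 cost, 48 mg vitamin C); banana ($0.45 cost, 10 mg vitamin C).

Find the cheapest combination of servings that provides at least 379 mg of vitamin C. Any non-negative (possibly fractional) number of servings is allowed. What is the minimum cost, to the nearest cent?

Cost per mg of vitamin C: bell pepper $0.0078, broccoli $0.0087, kale $0.0219, sweet potato $0.0268, banana $0.0450.
With no serving limits, use only bell pepper: 379 mg / 129 mg = 2.938 servings × $1.00 = $2.94.

$2.94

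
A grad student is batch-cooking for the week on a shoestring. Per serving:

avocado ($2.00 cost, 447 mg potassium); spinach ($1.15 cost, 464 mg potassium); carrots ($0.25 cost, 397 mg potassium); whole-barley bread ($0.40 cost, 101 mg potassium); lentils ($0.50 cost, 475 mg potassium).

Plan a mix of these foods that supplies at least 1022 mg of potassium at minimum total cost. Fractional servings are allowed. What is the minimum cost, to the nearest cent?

$0.64

Cost per mg of potassium: carrots $0.0006, lentils $0.0011, spinach $0.0025, whole-barley bread $0.0040, avocado $0.0045.
With no serving limits, use only carrots: 1022 mg / 397 mg = 2.574 servings × $0.25 = $0.64.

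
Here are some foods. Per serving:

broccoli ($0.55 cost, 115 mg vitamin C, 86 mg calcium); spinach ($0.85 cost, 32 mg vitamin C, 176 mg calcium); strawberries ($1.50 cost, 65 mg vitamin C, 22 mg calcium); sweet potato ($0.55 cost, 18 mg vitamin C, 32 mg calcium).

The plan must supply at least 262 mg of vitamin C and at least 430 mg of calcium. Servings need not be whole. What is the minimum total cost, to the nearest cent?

Check every corner: each single food scaled to meet both minima, and each pair solved so both constraints bind.
broccoli only: max(262/115, 430/86) = 5 servings → $2.75.
spinach only: max(262/32, 430/176) = 8.188 servings → $6.96.
strawberries only: max(262/65, 430/22) = 19.55 servings → $29.32.
sweet potato only: max(262/18, 430/32) = 14.56 servings → $8.01.
broccoli + spinach with both tight: 1.85 servings and 1.539 servings → $2.33.
broccoli + strawberries: the both-tight solution has a negative serving — not a feasible corner.
broccoli + sweet potato with both tight: 0.3021 servings and 12.63 servings → $7.11.
spinach + strawberries with both tight: 2.067 servings and 3.013 servings → $6.28.
spinach + sweet potato: the both-tight solution has a negative serving — not a feasible corner.
strawberries + sweet potato with both tight: 0.3824 servings and 13.17 servings → $7.82.
Cheapest feasible corner: $2.33.

$2.33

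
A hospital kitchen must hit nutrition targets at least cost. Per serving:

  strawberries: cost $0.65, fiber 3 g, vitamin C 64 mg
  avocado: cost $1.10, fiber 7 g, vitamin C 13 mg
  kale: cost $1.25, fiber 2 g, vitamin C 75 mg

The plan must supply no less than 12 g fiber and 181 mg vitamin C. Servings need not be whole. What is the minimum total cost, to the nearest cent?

Two binding constraints pin down two serving amounts, so the optimal mix uses at most two foods. The candidates are each food alone (scaled to the tighter of fiber/vitamin C) and each pair with both constraints tight.
strawberries only: max(12/3, 181/64) = 4 servings → $2.60.
avocado only: max(12/7, 181/13) = 13.92 servings → $15.32.
kale only: max(12/2, 181/75) = 6 servings → $7.50.
strawberries + avocado with both tight: 2.716 servings and 0.5501 servings → $2.37.
strawberries + kale with both targets exact would need a negative amount; discard.
avocado + kale with both tight: 1.078 servings and 2.226 servings → $3.97.
Cheapest feasible corner: $2.37.

$2.37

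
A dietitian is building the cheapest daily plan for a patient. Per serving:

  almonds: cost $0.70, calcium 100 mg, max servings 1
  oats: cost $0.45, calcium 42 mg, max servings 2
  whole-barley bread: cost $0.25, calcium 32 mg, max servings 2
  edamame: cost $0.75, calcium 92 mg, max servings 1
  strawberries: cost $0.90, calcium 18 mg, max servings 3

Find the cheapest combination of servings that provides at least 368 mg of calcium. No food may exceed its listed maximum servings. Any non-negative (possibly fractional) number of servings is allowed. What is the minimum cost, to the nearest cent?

Cost per mg of calcium: almonds $0.0070, whole-barley bread $0.0078, edamame $0.0082, oats $0.0107, strawberries $0.0500.
Take 1 serving of almonds: +100.0 mg calcium for $0.70 (total $0.70, still need 268.0 mg).
Take 2 servings of whole-barley bread: +64.0 mg calcium for $0.50 (total $1.20, still need 204.0 mg).
Take 1 serving of edamame: +92.0 mg calcium for $0.75 (total $1.95, still need 112.0 mg).
Take 2 servings of oats: +84.0 mg calcium for $0.90 (total $2.85, still need 28.0 mg).
Take 1.556 servings of strawberries: +28.0 mg calcium for $1.40 (total $4.25, still need 0.0 mg).
Greedy by cheapest-per-mg is optimal for a single linear constraint, so the minimum cost is $4.25.

$4.25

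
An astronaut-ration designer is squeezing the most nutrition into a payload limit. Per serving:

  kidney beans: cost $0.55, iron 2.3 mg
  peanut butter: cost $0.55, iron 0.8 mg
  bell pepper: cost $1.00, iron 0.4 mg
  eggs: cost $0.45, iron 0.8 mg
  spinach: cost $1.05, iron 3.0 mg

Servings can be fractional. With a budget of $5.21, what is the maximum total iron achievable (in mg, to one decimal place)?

Iron per dollar: kidney beans 4.182, spinach 2.857, eggs 1.778, peanut butter 1.455, bell pepper 0.4.
With no serving limits, spend the whole cost allowance on kidney beans: $5.21 / $0.55 × 2.3 mg = 21.8 mg.

21.8 mg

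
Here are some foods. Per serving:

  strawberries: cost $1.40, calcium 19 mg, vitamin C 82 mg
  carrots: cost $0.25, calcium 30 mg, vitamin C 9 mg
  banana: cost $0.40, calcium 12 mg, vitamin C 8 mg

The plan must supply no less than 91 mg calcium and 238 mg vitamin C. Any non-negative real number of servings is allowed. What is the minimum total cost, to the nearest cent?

Compare the cost at each extreme point of the feasible region.
strawberries only: max(91/19, 238/82) = 4.789 servings → $6.71.
carrots only: max(91/30, 238/9) = 26.44 servings → $6.61.
banana only: max(91/12, 238/8) = 29.75 servings → $11.90.
strawberries + carrots with both tight: 2.761 servings and 1.284 servings → $4.19.
strawberries + banana with both tight: 2.558 servings and 3.534 servings → $4.99.
carrots + banana with both targets exact would need a negative amount; discard.
The minimum over all feasible corners is $4.19.

$4.19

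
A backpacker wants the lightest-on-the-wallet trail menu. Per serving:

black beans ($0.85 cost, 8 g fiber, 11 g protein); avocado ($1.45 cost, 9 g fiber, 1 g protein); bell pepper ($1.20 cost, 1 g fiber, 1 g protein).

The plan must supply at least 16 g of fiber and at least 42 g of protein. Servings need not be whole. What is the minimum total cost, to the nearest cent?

Two binding constraints pin down two serving amounts, so the optimal mix uses at most two foods. The candidates are each food alone (scaled to the tighter of fiber/protein) and each pair with both constraints tight.
black beans only: max(16/8, 42/11) = 3.818 servings → $3.25.
avocado only: max(16/9, 42/1) = 42 servings → $60.90.
bell pepper only: max(16/1, 42/1) = 42 servings → $50.40.
black beans + avocado: the both-tight solution has a negative serving — not a feasible corner.
black beans + bell pepper with both targets exact would need a negative amount; discard.
avocado + bell pepper with both targets exact would need a negative amount; discard.
Cheapest feasible corner: $3.25.

$3.25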